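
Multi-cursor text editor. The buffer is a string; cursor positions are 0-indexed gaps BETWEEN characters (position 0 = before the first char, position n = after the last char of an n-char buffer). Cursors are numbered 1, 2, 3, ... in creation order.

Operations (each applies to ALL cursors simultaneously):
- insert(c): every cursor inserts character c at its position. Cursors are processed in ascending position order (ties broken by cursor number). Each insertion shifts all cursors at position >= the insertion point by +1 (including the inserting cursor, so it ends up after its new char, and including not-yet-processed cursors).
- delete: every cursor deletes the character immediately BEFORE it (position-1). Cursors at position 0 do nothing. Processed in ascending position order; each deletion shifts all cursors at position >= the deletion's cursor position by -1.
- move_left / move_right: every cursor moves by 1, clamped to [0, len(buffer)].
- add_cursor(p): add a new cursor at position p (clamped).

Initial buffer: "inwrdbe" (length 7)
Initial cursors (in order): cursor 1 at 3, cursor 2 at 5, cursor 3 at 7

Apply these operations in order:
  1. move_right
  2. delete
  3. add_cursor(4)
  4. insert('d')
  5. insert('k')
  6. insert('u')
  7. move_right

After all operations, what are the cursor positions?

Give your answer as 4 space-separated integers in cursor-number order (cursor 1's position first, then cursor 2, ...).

Answer: 7 16 16 16

Derivation:
After op 1 (move_right): buffer="inwrdbe" (len 7), cursors c1@4 c2@6 c3@7, authorship .......
After op 2 (delete): buffer="inwd" (len 4), cursors c1@3 c2@4 c3@4, authorship ....
After op 3 (add_cursor(4)): buffer="inwd" (len 4), cursors c1@3 c2@4 c3@4 c4@4, authorship ....
After op 4 (insert('d')): buffer="inwddddd" (len 8), cursors c1@4 c2@8 c3@8 c4@8, authorship ...1.234
After op 5 (insert('k')): buffer="inwdkddddkkk" (len 12), cursors c1@5 c2@12 c3@12 c4@12, authorship ...11.234234
After op 6 (insert('u')): buffer="inwdkuddddkkkuuu" (len 16), cursors c1@6 c2@16 c3@16 c4@16, authorship ...111.234234234
After op 7 (move_right): buffer="inwdkuddddkkkuuu" (len 16), cursors c1@7 c2@16 c3@16 c4@16, authorship ...111.234234234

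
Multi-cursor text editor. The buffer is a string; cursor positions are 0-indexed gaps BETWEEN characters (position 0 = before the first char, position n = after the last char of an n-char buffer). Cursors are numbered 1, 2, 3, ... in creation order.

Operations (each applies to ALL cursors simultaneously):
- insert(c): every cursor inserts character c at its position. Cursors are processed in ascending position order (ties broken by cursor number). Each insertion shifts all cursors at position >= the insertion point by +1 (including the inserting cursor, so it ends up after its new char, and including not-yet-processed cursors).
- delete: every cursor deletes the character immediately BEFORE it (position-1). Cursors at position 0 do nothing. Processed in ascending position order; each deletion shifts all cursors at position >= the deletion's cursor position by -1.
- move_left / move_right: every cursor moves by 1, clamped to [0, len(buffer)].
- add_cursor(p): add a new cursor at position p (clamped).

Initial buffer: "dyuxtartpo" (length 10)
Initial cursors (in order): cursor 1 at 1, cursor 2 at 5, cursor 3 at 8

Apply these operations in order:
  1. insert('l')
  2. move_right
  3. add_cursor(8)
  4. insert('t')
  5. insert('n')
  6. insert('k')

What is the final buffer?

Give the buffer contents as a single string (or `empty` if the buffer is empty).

Answer: dlytnkuxtlattnnkkrtlptnko

Derivation:
After op 1 (insert('l')): buffer="dlyuxtlartlpo" (len 13), cursors c1@2 c2@7 c3@11, authorship .1....2...3..
After op 2 (move_right): buffer="dlyuxtlartlpo" (len 13), cursors c1@3 c2@8 c3@12, authorship .1....2...3..
After op 3 (add_cursor(8)): buffer="dlyuxtlartlpo" (len 13), cursors c1@3 c2@8 c4@8 c3@12, authorship .1....2...3..
After op 4 (insert('t')): buffer="dlytuxtlattrtlpto" (len 17), cursors c1@4 c2@11 c4@11 c3@16, authorship .1.1...2.24..3.3.
After op 5 (insert('n')): buffer="dlytnuxtlattnnrtlptno" (len 21), cursors c1@5 c2@14 c4@14 c3@20, authorship .1.11...2.2424..3.33.
After op 6 (insert('k')): buffer="dlytnkuxtlattnnkkrtlptnko" (len 25), cursors c1@6 c2@17 c4@17 c3@24, authorship .1.111...2.242424..3.333.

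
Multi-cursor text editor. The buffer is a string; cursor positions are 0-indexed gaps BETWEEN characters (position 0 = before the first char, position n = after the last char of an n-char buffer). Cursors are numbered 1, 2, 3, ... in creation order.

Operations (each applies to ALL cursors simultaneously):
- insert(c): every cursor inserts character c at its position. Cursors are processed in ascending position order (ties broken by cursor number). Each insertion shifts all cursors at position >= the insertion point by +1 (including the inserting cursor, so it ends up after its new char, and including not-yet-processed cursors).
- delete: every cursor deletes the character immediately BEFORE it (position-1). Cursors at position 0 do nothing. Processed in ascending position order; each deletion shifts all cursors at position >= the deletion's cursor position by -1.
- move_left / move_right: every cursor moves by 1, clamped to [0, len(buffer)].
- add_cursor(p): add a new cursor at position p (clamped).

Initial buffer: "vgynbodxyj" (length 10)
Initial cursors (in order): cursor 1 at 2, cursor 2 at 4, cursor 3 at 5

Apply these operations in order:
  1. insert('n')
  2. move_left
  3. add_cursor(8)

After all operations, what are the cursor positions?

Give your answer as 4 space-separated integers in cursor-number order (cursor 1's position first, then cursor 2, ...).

Answer: 2 5 7 8

Derivation:
After op 1 (insert('n')): buffer="vgnynnbnodxyj" (len 13), cursors c1@3 c2@6 c3@8, authorship ..1..2.3.....
After op 2 (move_left): buffer="vgnynnbnodxyj" (len 13), cursors c1@2 c2@5 c3@7, authorship ..1..2.3.....
After op 3 (add_cursor(8)): buffer="vgnynnbnodxyj" (len 13), cursors c1@2 c2@5 c3@7 c4@8, authorship ..1..2.3.....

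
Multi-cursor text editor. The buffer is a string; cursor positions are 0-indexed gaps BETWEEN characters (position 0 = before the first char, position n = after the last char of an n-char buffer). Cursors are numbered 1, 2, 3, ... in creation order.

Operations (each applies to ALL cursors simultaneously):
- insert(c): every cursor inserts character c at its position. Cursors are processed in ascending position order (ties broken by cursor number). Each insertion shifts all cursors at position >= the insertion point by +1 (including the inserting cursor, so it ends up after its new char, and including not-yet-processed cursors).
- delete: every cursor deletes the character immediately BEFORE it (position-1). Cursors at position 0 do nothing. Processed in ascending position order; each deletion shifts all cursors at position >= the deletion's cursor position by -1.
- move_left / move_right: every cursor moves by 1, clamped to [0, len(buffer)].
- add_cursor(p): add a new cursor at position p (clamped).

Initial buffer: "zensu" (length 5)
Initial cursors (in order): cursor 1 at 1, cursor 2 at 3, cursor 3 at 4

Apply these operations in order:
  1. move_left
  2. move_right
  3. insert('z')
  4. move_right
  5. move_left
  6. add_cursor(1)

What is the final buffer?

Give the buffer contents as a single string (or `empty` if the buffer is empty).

After op 1 (move_left): buffer="zensu" (len 5), cursors c1@0 c2@2 c3@3, authorship .....
After op 2 (move_right): buffer="zensu" (len 5), cursors c1@1 c2@3 c3@4, authorship .....
After op 3 (insert('z')): buffer="zzenzszu" (len 8), cursors c1@2 c2@5 c3@7, authorship .1..2.3.
After op 4 (move_right): buffer="zzenzszu" (len 8), cursors c1@3 c2@6 c3@8, authorship .1..2.3.
After op 5 (move_left): buffer="zzenzszu" (len 8), cursors c1@2 c2@5 c3@7, authorship .1..2.3.
After op 6 (add_cursor(1)): buffer="zzenzszu" (len 8), cursors c4@1 c1@2 c2@5 c3@7, authorship .1..2.3.

Answer: zzenzszu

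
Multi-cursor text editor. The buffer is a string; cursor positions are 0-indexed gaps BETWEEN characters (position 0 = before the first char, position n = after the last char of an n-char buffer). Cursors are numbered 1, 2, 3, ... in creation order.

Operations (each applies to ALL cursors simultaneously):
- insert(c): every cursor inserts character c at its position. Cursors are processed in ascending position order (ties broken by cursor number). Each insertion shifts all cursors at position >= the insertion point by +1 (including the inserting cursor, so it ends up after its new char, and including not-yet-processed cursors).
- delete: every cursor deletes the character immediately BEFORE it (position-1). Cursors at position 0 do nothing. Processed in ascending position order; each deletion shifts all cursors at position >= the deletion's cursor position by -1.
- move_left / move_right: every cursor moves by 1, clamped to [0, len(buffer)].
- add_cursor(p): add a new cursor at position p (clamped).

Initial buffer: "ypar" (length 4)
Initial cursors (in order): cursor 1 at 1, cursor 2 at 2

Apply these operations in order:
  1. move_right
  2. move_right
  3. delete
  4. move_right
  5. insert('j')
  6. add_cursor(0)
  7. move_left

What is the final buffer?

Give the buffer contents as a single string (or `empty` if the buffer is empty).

After op 1 (move_right): buffer="ypar" (len 4), cursors c1@2 c2@3, authorship ....
After op 2 (move_right): buffer="ypar" (len 4), cursors c1@3 c2@4, authorship ....
After op 3 (delete): buffer="yp" (len 2), cursors c1@2 c2@2, authorship ..
After op 4 (move_right): buffer="yp" (len 2), cursors c1@2 c2@2, authorship ..
After op 5 (insert('j')): buffer="ypjj" (len 4), cursors c1@4 c2@4, authorship ..12
After op 6 (add_cursor(0)): buffer="ypjj" (len 4), cursors c3@0 c1@4 c2@4, authorship ..12
After op 7 (move_left): buffer="ypjj" (len 4), cursors c3@0 c1@3 c2@3, authorship ..12

Answer: ypjj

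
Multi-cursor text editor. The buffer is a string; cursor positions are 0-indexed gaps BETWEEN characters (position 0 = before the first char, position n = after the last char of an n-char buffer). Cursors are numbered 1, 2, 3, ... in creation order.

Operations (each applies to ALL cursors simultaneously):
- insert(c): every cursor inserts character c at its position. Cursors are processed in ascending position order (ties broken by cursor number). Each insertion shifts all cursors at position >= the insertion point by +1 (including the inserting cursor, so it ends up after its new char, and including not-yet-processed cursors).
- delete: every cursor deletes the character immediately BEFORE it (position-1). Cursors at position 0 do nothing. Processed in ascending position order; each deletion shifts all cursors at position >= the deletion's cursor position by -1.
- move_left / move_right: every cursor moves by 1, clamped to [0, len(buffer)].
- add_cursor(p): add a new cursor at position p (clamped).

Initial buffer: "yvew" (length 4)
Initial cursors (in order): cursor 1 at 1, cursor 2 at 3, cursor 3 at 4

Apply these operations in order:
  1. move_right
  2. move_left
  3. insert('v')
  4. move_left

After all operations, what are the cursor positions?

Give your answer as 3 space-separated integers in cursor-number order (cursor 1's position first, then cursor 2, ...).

Answer: 1 5 5

Derivation:
After op 1 (move_right): buffer="yvew" (len 4), cursors c1@2 c2@4 c3@4, authorship ....
After op 2 (move_left): buffer="yvew" (len 4), cursors c1@1 c2@3 c3@3, authorship ....
After op 3 (insert('v')): buffer="yvvevvw" (len 7), cursors c1@2 c2@6 c3@6, authorship .1..23.
After op 4 (move_left): buffer="yvvevvw" (len 7), cursors c1@1 c2@5 c3@5, authorship .1..23.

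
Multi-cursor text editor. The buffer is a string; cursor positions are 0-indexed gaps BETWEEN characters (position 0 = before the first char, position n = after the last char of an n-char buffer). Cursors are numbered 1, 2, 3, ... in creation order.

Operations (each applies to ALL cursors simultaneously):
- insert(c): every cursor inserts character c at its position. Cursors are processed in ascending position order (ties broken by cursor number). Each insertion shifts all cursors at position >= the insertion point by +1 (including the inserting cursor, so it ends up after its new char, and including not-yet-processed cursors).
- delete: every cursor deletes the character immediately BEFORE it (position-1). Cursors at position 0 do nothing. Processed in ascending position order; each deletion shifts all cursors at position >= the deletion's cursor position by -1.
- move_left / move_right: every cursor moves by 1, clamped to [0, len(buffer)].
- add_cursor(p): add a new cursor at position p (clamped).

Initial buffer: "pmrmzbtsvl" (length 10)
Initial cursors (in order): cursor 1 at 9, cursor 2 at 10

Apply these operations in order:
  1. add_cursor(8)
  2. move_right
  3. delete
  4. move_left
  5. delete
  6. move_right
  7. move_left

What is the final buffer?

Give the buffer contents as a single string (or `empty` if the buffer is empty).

After op 1 (add_cursor(8)): buffer="pmrmzbtsvl" (len 10), cursors c3@8 c1@9 c2@10, authorship ..........
After op 2 (move_right): buffer="pmrmzbtsvl" (len 10), cursors c3@9 c1@10 c2@10, authorship ..........
After op 3 (delete): buffer="pmrmzbt" (len 7), cursors c1@7 c2@7 c3@7, authorship .......
After op 4 (move_left): buffer="pmrmzbt" (len 7), cursors c1@6 c2@6 c3@6, authorship .......
After op 5 (delete): buffer="pmrt" (len 4), cursors c1@3 c2@3 c3@3, authorship ....
After op 6 (move_right): buffer="pmrt" (len 4), cursors c1@4 c2@4 c3@4, authorship ....
After op 7 (move_left): buffer="pmrt" (len 4), cursors c1@3 c2@3 c3@3, authorship ....

Answer: pmrt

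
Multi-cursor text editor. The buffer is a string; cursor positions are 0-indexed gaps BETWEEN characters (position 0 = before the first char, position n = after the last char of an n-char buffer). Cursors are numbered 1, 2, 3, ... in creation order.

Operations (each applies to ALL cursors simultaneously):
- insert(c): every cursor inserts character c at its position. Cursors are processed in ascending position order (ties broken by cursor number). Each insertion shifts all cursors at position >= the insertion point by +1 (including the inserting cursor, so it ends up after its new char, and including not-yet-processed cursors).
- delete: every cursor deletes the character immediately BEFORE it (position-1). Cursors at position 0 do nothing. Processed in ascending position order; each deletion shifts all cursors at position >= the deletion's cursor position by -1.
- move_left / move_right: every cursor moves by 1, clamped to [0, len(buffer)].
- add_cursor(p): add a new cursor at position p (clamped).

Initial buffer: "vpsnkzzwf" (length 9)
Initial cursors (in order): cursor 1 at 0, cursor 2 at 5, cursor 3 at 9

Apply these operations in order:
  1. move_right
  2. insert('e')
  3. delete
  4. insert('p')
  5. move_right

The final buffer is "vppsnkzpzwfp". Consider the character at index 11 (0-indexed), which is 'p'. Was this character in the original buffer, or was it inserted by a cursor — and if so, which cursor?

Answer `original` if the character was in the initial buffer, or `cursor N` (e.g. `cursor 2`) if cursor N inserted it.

After op 1 (move_right): buffer="vpsnkzzwf" (len 9), cursors c1@1 c2@6 c3@9, authorship .........
After op 2 (insert('e')): buffer="vepsnkzezwfe" (len 12), cursors c1@2 c2@8 c3@12, authorship .1.....2...3
After op 3 (delete): buffer="vpsnkzzwf" (len 9), cursors c1@1 c2@6 c3@9, authorship .........
After op 4 (insert('p')): buffer="vppsnkzpzwfp" (len 12), cursors c1@2 c2@8 c3@12, authorship .1.....2...3
After op 5 (move_right): buffer="vppsnkzpzwfp" (len 12), cursors c1@3 c2@9 c3@12, authorship .1.....2...3
Authorship (.=original, N=cursor N): . 1 . . . . . 2 . . . 3
Index 11: author = 3

Answer: cursor 3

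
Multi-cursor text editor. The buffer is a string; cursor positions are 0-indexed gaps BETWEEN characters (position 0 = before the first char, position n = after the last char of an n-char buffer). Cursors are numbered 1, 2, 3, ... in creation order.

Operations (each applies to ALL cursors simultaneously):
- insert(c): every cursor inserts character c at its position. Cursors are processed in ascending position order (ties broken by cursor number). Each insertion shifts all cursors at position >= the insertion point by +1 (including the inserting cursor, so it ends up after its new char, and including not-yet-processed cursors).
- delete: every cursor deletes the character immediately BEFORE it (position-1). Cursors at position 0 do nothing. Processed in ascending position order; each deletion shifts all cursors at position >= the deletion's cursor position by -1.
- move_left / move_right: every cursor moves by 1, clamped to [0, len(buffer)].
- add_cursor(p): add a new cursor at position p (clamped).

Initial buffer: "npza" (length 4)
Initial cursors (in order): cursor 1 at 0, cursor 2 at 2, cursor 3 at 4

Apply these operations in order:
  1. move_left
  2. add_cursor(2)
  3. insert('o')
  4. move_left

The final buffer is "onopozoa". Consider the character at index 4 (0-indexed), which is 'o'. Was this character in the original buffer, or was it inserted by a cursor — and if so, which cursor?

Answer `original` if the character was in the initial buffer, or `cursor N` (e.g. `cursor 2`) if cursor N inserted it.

After op 1 (move_left): buffer="npza" (len 4), cursors c1@0 c2@1 c3@3, authorship ....
After op 2 (add_cursor(2)): buffer="npza" (len 4), cursors c1@0 c2@1 c4@2 c3@3, authorship ....
After op 3 (insert('o')): buffer="onopozoa" (len 8), cursors c1@1 c2@3 c4@5 c3@7, authorship 1.2.4.3.
After op 4 (move_left): buffer="onopozoa" (len 8), cursors c1@0 c2@2 c4@4 c3@6, authorship 1.2.4.3.
Authorship (.=original, N=cursor N): 1 . 2 . 4 . 3 .
Index 4: author = 4

Answer: cursor 4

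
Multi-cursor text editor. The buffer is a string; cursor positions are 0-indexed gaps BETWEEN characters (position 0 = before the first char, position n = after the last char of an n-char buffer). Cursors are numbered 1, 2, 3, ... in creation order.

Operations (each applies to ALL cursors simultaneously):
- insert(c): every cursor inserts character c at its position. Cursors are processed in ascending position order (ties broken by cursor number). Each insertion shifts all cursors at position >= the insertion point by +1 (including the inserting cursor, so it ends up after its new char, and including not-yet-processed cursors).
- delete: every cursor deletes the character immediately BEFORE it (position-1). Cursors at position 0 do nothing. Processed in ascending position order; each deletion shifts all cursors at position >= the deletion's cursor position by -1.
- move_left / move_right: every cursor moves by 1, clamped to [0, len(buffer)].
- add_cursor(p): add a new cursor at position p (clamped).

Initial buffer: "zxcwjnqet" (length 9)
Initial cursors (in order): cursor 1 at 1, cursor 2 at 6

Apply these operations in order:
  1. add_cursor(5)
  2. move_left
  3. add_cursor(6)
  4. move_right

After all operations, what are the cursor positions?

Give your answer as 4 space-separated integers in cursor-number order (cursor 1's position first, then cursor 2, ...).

After op 1 (add_cursor(5)): buffer="zxcwjnqet" (len 9), cursors c1@1 c3@5 c2@6, authorship .........
After op 2 (move_left): buffer="zxcwjnqet" (len 9), cursors c1@0 c3@4 c2@5, authorship .........
After op 3 (add_cursor(6)): buffer="zxcwjnqet" (len 9), cursors c1@0 c3@4 c2@5 c4@6, authorship .........
After op 4 (move_right): buffer="zxcwjnqet" (len 9), cursors c1@1 c3@5 c2@6 c4@7, authorship .........

Answer: 1 6 5 7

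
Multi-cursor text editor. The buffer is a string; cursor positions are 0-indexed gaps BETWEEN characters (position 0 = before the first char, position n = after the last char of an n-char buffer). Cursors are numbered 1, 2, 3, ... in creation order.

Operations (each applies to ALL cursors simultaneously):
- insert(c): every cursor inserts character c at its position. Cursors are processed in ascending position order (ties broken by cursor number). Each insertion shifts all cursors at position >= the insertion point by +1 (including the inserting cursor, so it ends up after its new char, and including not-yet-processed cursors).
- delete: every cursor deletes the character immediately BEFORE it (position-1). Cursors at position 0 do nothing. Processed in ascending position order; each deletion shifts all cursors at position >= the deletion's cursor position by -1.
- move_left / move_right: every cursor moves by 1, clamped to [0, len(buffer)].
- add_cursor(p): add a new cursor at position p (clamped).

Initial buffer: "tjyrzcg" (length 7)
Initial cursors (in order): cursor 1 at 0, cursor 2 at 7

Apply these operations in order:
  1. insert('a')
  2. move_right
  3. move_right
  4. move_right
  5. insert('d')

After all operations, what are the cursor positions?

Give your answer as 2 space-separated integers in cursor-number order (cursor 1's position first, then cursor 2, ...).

Answer: 5 11

Derivation:
After op 1 (insert('a')): buffer="atjyrzcga" (len 9), cursors c1@1 c2@9, authorship 1.......2
After op 2 (move_right): buffer="atjyrzcga" (len 9), cursors c1@2 c2@9, authorship 1.......2
After op 3 (move_right): buffer="atjyrzcga" (len 9), cursors c1@3 c2@9, authorship 1.......2
After op 4 (move_right): buffer="atjyrzcga" (len 9), cursors c1@4 c2@9, authorship 1.......2
After op 5 (insert('d')): buffer="atjydrzcgad" (len 11), cursors c1@5 c2@11, authorship 1...1....22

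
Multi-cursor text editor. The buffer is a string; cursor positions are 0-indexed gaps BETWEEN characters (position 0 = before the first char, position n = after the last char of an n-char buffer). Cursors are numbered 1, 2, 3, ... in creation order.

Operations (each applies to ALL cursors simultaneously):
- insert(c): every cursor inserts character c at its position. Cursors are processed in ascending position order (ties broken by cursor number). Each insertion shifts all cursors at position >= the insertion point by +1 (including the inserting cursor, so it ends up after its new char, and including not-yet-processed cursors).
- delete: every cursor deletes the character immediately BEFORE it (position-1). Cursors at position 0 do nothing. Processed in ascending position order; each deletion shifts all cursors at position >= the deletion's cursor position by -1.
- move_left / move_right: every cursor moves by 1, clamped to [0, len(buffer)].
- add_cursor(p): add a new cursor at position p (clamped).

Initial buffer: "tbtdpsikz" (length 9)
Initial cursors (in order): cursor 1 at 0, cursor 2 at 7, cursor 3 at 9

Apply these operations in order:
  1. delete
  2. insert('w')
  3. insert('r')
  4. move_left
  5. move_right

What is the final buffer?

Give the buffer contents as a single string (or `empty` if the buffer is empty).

After op 1 (delete): buffer="tbtdpsk" (len 7), cursors c1@0 c2@6 c3@7, authorship .......
After op 2 (insert('w')): buffer="wtbtdpswkw" (len 10), cursors c1@1 c2@8 c3@10, authorship 1......2.3
After op 3 (insert('r')): buffer="wrtbtdpswrkwr" (len 13), cursors c1@2 c2@10 c3@13, authorship 11......22.33
After op 4 (move_left): buffer="wrtbtdpswrkwr" (len 13), cursors c1@1 c2@9 c3@12, authorship 11......22.33
After op 5 (move_right): buffer="wrtbtdpswrkwr" (len 13), cursors c1@2 c2@10 c3@13, authorship 11......22.33

Answer: wrtbtdpswrkwr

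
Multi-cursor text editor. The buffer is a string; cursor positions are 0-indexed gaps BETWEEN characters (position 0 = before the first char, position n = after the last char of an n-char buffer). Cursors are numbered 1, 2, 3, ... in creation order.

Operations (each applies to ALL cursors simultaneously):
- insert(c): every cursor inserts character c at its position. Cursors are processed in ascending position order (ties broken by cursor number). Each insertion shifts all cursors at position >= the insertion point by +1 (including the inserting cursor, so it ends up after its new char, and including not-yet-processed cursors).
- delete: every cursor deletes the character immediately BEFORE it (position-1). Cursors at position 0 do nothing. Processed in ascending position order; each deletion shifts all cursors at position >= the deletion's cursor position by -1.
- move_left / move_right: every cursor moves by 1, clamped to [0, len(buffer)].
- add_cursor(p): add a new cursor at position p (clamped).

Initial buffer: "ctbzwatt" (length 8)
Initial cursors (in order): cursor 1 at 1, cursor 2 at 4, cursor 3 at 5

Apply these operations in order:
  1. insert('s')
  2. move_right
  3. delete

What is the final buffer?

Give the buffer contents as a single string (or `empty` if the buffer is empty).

Answer: csbzsstt

Derivation:
After op 1 (insert('s')): buffer="cstbzswsatt" (len 11), cursors c1@2 c2@6 c3@8, authorship .1...2.3...
After op 2 (move_right): buffer="cstbzswsatt" (len 11), cursors c1@3 c2@7 c3@9, authorship .1...2.3...
After op 3 (delete): buffer="csbzsstt" (len 8), cursors c1@2 c2@5 c3@6, authorship .1..23..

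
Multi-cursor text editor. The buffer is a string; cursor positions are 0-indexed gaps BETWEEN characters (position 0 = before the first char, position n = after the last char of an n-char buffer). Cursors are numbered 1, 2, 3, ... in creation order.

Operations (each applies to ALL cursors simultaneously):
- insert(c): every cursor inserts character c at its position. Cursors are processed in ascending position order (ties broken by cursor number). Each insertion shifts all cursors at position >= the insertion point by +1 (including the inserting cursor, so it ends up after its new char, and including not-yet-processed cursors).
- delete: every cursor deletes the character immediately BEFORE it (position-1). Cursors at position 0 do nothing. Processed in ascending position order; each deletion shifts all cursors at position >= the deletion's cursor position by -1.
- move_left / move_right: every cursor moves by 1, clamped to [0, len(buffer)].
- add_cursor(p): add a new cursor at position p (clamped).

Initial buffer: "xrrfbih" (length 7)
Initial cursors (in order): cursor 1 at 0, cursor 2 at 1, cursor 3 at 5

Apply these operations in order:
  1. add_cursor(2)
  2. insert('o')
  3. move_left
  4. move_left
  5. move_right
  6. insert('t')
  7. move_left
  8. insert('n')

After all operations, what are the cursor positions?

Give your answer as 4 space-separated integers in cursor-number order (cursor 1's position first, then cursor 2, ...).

After op 1 (add_cursor(2)): buffer="xrrfbih" (len 7), cursors c1@0 c2@1 c4@2 c3@5, authorship .......
After op 2 (insert('o')): buffer="oxororfboih" (len 11), cursors c1@1 c2@3 c4@5 c3@9, authorship 1.2.4...3..
After op 3 (move_left): buffer="oxororfboih" (len 11), cursors c1@0 c2@2 c4@4 c3@8, authorship 1.2.4...3..
After op 4 (move_left): buffer="oxororfboih" (len 11), cursors c1@0 c2@1 c4@3 c3@7, authorship 1.2.4...3..
After op 5 (move_right): buffer="oxororfboih" (len 11), cursors c1@1 c2@2 c4@4 c3@8, authorship 1.2.4...3..
After op 6 (insert('t')): buffer="otxtortorfbtoih" (len 15), cursors c1@2 c2@4 c4@7 c3@12, authorship 11.22.44...33..
After op 7 (move_left): buffer="otxtortorfbtoih" (len 15), cursors c1@1 c2@3 c4@6 c3@11, authorship 11.22.44...33..
After op 8 (insert('n')): buffer="ontxntorntorfbntoih" (len 19), cursors c1@2 c2@5 c4@9 c3@15, authorship 111.222.444...333..

Answer: 2 5 15 9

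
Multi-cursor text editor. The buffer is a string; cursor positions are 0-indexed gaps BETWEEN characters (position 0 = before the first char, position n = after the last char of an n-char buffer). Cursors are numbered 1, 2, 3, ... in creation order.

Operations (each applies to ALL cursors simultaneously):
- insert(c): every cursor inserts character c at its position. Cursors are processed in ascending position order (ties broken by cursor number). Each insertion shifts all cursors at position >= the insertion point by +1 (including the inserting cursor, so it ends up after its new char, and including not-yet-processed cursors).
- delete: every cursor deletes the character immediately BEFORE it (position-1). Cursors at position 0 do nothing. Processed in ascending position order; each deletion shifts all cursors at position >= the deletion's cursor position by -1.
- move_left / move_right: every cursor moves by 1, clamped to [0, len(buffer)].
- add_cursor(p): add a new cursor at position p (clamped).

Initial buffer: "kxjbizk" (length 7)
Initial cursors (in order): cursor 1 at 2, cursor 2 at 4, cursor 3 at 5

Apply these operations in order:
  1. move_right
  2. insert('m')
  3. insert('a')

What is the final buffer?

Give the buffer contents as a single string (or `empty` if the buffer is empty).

After op 1 (move_right): buffer="kxjbizk" (len 7), cursors c1@3 c2@5 c3@6, authorship .......
After op 2 (insert('m')): buffer="kxjmbimzmk" (len 10), cursors c1@4 c2@7 c3@9, authorship ...1..2.3.
After op 3 (insert('a')): buffer="kxjmabimazmak" (len 13), cursors c1@5 c2@9 c3@12, authorship ...11..22.33.

Answer: kxjmabimazmak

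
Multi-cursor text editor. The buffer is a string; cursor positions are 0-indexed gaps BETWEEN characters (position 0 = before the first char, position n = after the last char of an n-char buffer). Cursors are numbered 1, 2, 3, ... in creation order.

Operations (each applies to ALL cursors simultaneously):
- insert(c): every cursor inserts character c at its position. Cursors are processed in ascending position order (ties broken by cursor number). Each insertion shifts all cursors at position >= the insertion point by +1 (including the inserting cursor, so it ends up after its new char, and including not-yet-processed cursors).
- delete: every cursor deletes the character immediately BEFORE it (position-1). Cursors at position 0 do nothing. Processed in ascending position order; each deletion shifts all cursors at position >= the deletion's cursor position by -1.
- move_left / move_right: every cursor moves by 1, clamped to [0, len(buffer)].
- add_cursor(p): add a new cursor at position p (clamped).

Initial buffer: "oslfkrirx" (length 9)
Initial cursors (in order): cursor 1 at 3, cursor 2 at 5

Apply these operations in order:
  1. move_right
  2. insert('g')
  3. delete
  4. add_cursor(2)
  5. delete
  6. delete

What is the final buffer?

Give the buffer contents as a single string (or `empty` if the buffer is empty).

Answer: irx

Derivation:
After op 1 (move_right): buffer="oslfkrirx" (len 9), cursors c1@4 c2@6, authorship .........
After op 2 (insert('g')): buffer="oslfgkrgirx" (len 11), cursors c1@5 c2@8, authorship ....1..2...
After op 3 (delete): buffer="oslfkrirx" (len 9), cursors c1@4 c2@6, authorship .........
After op 4 (add_cursor(2)): buffer="oslfkrirx" (len 9), cursors c3@2 c1@4 c2@6, authorship .........
After op 5 (delete): buffer="olkirx" (len 6), cursors c3@1 c1@2 c2@3, authorship ......
After op 6 (delete): buffer="irx" (len 3), cursors c1@0 c2@0 c3@0, authorship ...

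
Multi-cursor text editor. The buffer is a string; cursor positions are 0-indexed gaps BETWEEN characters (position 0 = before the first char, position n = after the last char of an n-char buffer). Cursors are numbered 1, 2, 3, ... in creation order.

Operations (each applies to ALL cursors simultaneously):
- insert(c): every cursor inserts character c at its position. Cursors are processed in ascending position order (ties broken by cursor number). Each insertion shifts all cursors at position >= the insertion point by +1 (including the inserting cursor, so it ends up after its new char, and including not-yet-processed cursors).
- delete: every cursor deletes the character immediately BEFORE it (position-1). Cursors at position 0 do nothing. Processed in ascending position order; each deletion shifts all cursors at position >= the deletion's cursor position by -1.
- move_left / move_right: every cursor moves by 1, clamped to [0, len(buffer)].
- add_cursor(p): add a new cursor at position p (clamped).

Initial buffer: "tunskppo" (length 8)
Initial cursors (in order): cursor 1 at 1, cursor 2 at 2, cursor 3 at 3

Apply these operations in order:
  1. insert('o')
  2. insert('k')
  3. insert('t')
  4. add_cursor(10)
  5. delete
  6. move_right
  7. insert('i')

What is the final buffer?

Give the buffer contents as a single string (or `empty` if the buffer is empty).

Answer: tokuioknikisikppo

Derivation:
After op 1 (insert('o')): buffer="touonoskppo" (len 11), cursors c1@2 c2@4 c3@6, authorship .1.2.3.....
After op 2 (insert('k')): buffer="tokuoknokskppo" (len 14), cursors c1@3 c2@6 c3@9, authorship .11.22.33.....
After op 3 (insert('t')): buffer="toktuoktnoktskppo" (len 17), cursors c1@4 c2@8 c3@12, authorship .111.222.333.....
After op 4 (add_cursor(10)): buffer="toktuoktnoktskppo" (len 17), cursors c1@4 c2@8 c4@10 c3@12, authorship .111.222.333.....
After op 5 (delete): buffer="tokuoknkskppo" (len 13), cursors c1@3 c2@6 c4@7 c3@8, authorship .11.22.3.....
After op 6 (move_right): buffer="tokuoknkskppo" (len 13), cursors c1@4 c2@7 c4@8 c3@9, authorship .11.22.3.....
After op 7 (insert('i')): buffer="tokuioknikisikppo" (len 17), cursors c1@5 c2@9 c4@11 c3@13, authorship .11.122.234.3....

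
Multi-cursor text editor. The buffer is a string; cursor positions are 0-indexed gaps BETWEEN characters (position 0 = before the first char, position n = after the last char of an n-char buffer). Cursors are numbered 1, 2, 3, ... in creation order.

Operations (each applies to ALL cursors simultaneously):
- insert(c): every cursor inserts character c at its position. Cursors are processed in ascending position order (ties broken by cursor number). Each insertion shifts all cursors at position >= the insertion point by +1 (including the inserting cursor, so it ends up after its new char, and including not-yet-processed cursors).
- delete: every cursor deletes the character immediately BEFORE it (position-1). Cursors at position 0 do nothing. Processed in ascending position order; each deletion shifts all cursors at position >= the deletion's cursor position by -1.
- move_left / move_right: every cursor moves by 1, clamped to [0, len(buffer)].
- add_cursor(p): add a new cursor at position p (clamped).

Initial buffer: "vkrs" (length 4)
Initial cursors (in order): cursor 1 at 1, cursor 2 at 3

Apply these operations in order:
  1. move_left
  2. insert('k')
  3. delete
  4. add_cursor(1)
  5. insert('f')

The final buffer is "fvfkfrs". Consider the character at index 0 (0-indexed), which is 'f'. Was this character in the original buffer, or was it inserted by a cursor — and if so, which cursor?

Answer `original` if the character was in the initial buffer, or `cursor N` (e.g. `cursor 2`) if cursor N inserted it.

Answer: cursor 1

Derivation:
After op 1 (move_left): buffer="vkrs" (len 4), cursors c1@0 c2@2, authorship ....
After op 2 (insert('k')): buffer="kvkkrs" (len 6), cursors c1@1 c2@4, authorship 1..2..
After op 3 (delete): buffer="vkrs" (len 4), cursors c1@0 c2@2, authorship ....
After op 4 (add_cursor(1)): buffer="vkrs" (len 4), cursors c1@0 c3@1 c2@2, authorship ....
After op 5 (insert('f')): buffer="fvfkfrs" (len 7), cursors c1@1 c3@3 c2@5, authorship 1.3.2..
Authorship (.=original, N=cursor N): 1 . 3 . 2 . .
Index 0: author = 1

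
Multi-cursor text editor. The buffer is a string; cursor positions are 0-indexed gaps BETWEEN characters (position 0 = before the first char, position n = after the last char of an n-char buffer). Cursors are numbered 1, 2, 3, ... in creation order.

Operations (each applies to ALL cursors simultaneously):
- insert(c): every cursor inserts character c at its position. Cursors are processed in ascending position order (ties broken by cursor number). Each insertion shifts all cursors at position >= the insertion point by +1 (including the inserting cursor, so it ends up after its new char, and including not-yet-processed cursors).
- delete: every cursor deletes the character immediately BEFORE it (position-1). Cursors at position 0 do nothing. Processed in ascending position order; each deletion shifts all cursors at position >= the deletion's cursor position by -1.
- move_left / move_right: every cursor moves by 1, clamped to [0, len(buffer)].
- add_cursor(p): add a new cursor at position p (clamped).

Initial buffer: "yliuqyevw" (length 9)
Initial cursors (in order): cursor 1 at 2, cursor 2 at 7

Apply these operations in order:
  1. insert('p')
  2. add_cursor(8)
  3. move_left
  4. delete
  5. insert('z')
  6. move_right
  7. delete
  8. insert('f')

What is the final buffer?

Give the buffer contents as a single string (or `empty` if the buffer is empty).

After op 1 (insert('p')): buffer="ylpiuqyepvw" (len 11), cursors c1@3 c2@9, authorship ..1.....2..
After op 2 (add_cursor(8)): buffer="ylpiuqyepvw" (len 11), cursors c1@3 c3@8 c2@9, authorship ..1.....2..
After op 3 (move_left): buffer="ylpiuqyepvw" (len 11), cursors c1@2 c3@7 c2@8, authorship ..1.....2..
After op 4 (delete): buffer="ypiuqpvw" (len 8), cursors c1@1 c2@5 c3@5, authorship .1...2..
After op 5 (insert('z')): buffer="yzpiuqzzpvw" (len 11), cursors c1@2 c2@8 c3@8, authorship .11...232..
After op 6 (move_right): buffer="yzpiuqzzpvw" (len 11), cursors c1@3 c2@9 c3@9, authorship .11...232..
After op 7 (delete): buffer="yziuqzvw" (len 8), cursors c1@2 c2@6 c3@6, authorship .1...2..
After op 8 (insert('f')): buffer="yzfiuqzffvw" (len 11), cursors c1@3 c2@9 c3@9, authorship .11...223..

Answer: yzfiuqzffvw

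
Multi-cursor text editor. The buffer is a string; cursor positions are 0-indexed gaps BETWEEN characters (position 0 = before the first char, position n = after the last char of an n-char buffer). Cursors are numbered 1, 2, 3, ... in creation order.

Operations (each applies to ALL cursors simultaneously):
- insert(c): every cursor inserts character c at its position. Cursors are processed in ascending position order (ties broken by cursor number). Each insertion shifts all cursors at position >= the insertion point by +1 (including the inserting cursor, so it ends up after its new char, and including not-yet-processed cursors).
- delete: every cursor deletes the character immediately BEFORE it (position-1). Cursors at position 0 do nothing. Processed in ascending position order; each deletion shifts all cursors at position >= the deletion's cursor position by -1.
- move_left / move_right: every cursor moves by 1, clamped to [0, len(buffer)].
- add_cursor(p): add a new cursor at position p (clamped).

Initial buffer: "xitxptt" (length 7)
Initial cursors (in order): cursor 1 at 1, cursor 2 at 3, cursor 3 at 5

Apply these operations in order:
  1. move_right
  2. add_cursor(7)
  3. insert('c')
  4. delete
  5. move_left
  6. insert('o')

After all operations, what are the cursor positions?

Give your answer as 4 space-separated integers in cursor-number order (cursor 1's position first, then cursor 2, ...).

Answer: 2 5 8 10

Derivation:
After op 1 (move_right): buffer="xitxptt" (len 7), cursors c1@2 c2@4 c3@6, authorship .......
After op 2 (add_cursor(7)): buffer="xitxptt" (len 7), cursors c1@2 c2@4 c3@6 c4@7, authorship .......
After op 3 (insert('c')): buffer="xictxcptctc" (len 11), cursors c1@3 c2@6 c3@9 c4@11, authorship ..1..2..3.4
After op 4 (delete): buffer="xitxptt" (len 7), cursors c1@2 c2@4 c3@6 c4@7, authorship .......
After op 5 (move_left): buffer="xitxptt" (len 7), cursors c1@1 c2@3 c3@5 c4@6, authorship .......
After op 6 (insert('o')): buffer="xoitoxpotot" (len 11), cursors c1@2 c2@5 c3@8 c4@10, authorship .1..2..3.4.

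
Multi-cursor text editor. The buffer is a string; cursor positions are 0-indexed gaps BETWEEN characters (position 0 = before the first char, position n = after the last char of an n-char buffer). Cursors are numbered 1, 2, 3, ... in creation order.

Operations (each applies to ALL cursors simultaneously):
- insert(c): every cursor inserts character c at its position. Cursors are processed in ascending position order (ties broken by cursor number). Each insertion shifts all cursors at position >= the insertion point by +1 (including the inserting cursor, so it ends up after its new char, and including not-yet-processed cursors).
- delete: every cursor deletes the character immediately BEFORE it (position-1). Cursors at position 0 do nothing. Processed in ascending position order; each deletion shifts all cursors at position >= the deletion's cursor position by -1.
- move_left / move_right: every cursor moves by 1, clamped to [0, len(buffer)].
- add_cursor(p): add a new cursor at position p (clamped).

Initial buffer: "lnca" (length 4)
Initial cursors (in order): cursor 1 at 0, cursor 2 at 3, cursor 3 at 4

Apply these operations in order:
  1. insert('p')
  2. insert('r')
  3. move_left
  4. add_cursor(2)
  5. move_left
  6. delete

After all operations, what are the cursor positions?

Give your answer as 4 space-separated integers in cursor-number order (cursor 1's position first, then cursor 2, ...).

Answer: 0 3 5 0

Derivation:
After op 1 (insert('p')): buffer="plncpap" (len 7), cursors c1@1 c2@5 c3@7, authorship 1...2.3
After op 2 (insert('r')): buffer="prlncprapr" (len 10), cursors c1@2 c2@7 c3@10, authorship 11...22.33
After op 3 (move_left): buffer="prlncprapr" (len 10), cursors c1@1 c2@6 c3@9, authorship 11...22.33
After op 4 (add_cursor(2)): buffer="prlncprapr" (len 10), cursors c1@1 c4@2 c2@6 c3@9, authorship 11...22.33
After op 5 (move_left): buffer="prlncprapr" (len 10), cursors c1@0 c4@1 c2@5 c3@8, authorship 11...22.33
After op 6 (delete): buffer="rlnprpr" (len 7), cursors c1@0 c4@0 c2@3 c3@5, authorship 1..2233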